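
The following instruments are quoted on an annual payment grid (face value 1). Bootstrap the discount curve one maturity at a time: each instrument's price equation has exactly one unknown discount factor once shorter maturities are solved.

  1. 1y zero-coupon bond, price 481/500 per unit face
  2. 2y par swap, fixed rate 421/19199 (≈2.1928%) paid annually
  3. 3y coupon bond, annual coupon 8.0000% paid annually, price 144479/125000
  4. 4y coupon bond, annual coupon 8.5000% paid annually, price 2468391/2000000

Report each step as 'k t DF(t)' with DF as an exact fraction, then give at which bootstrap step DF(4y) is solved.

step 1 [1y] zero: DF = P = 481/500 ≈ 0.962000
step 2 [2y] swap r/1=421/19199: DF=(1 − 421/19199·(0.962000))/(1+421/19199) = 9579/10000 ≈ 0.957900
step 3 [3y] bond c/1=2/25: DF=(144479/125000 − 2/25·(0.962000+0.957900))/(1+2/25) = 116/125 ≈ 0.928000
step 4 [4y] bond c/1=17/200: DF=(2468391/2000000 − 17/200·(0.962000+0.957900+0.928000))/(1+17/200) = 1143/1250 ≈ 0.914400

1 1 481/500
2 2 9579/10000
3 3 116/125
4 4 1143/1250
DF(4y) is solved at step 4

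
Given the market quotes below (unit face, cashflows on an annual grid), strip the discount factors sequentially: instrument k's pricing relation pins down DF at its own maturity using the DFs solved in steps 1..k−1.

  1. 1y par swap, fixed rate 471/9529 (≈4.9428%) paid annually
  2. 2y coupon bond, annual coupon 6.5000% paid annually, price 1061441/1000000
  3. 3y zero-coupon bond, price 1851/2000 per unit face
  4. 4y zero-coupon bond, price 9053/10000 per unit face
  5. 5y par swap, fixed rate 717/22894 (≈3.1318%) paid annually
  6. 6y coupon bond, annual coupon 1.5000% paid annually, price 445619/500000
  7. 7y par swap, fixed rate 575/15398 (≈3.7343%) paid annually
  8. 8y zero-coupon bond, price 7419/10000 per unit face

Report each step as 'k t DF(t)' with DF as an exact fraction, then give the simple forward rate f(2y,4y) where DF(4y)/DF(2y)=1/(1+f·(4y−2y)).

1 1 9529/10000
2 2 1877/2000
3 3 1851/2000
4 4 9053/10000
5 5 4283/5000
6 6 1013/1250
7 7 77/100
8 8 7419/10000
f(2y,4y) = ((1877/2000)/(9053/10000) − 1)/(2) = 166/9053 ≈ 1.8336%

step 1 [1y] swap r/1=471/9529: DF=(1 − 471/9529·(0))/(1+471/9529) = 9529/10000 ≈ 0.952900
step 2 [2y] bond c/1=13/200: DF=(1061441/1000000 − 13/200·(0.952900))/(1+13/200) = 1877/2000 ≈ 0.938500
step 3 [3y] zero: DF = P = 1851/2000 ≈ 0.925500
step 4 [4y] zero: DF = P = 9053/10000 ≈ 0.905300
step 5 [5y] swap r/1=717/22894: DF=(1 − 717/22894·(0.952900+0.938500+0.925500+0.905300))/(1+717/22894) = 4283/5000 ≈ 0.856600
step 6 [6y] bond c/1=3/200: DF=(445619/500000 − 3/200·(0.952900+0.938500+0.925500+0.905300+0.856600))/(1+3/200) = 1013/1250 ≈ 0.810400
step 7 [7y] swap r/1=575/15398: DF=(1 − 575/15398·(0.952900+0.938500+0.925500+0.905300+0.856600+0.810400))/(1+575/15398) = 77/100 ≈ 0.770000
step 8 [8y] zero: DF = P = 7419/10000 ≈ 0.741900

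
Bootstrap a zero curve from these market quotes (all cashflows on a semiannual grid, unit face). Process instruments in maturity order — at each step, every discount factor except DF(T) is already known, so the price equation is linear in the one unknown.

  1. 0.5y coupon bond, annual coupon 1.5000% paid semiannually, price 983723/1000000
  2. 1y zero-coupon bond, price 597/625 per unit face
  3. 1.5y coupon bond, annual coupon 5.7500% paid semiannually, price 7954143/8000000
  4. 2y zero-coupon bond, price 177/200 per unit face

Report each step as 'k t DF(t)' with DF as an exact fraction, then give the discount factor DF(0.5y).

1 1/2 2441/2500
2 1 597/625
3 3/2 73/80
4 2 177/200
DF(0.5y) = 2441/2500 ≈ 0.976400

step 1 [0.5y] bond c/2=3/400: DF=(983723/1000000 − 3/400·(0))/(1+3/400) = 2441/2500 ≈ 0.976400
step 2 [1y] zero: DF = P = 597/625 ≈ 0.955200
step 3 [1.5y] bond c/2=23/800: DF=(7954143/8000000 − 23/800·(0.976400+0.955200))/(1+23/800) = 73/80 ≈ 0.912500
step 4 [2y] zero: DF = P = 177/200 ≈ 0.885000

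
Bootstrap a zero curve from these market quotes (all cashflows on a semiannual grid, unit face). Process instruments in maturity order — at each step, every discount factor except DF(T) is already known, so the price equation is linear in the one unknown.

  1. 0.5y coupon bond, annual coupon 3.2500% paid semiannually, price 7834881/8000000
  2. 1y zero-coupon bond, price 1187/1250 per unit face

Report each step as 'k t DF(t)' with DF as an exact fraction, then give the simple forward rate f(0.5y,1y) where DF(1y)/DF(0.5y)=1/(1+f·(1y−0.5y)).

1 1/2 9637/10000
2 1 1187/1250
f(0.5y,1y) = ((9637/10000)/(1187/1250) − 1)/(1/2) = 141/4748 ≈ 2.9697%

step 1 [0.5y] bond c/2=13/800: DF=(7834881/8000000 − 13/800·(0))/(1+13/800) = 9637/10000 ≈ 0.963700
step 2 [1y] zero: DF = P = 1187/1250 ≈ 0.949600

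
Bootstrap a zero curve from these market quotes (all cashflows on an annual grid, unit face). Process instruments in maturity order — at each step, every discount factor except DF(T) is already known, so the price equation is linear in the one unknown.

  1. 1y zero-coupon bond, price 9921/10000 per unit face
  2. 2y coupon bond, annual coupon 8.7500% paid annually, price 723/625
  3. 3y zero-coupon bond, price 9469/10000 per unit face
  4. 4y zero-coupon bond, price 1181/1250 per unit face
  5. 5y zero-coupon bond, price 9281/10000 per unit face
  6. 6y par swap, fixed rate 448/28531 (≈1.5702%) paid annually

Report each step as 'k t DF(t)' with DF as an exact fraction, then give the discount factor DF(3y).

step 1 [1y] zero: DF = P = 9921/10000 ≈ 0.992100
step 2 [2y] bond c/1=7/80: DF=(723/625 − 7/80·(0.992100))/(1+7/80) = 9839/10000 ≈ 0.983900
step 3 [3y] zero: DF = P = 9469/10000 ≈ 0.946900
step 4 [4y] zero: DF = P = 1181/1250 ≈ 0.944800
step 5 [5y] zero: DF = P = 9281/10000 ≈ 0.928100
step 6 [6y] swap r/1=448/28531: DF=(1 − 448/28531·(0.992100+0.983900+0.946900+0.944800+0.928100))/(1+448/28531) = 569/625 ≈ 0.910400

1 1 9921/10000
2 2 9839/10000
3 3 9469/10000
4 4 1181/1250
5 5 9281/10000
6 6 569/625
DF(3y) = 9469/10000 ≈ 0.946900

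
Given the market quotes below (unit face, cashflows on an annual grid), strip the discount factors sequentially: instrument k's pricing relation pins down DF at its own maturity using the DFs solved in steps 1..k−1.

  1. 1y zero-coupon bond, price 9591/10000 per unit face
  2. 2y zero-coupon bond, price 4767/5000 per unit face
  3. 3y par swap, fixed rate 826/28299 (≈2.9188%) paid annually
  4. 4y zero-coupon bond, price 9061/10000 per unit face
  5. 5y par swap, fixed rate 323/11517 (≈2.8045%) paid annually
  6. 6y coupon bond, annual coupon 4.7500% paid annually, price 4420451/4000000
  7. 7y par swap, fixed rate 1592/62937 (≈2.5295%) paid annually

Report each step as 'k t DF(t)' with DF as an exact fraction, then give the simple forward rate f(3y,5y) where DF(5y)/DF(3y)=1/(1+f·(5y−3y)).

1 1 9591/10000
2 2 4767/5000
3 3 4587/5000
4 4 9061/10000
5 5 2177/2500
6 6 8461/10000
7 7 1051/1250
f(3y,5y) = ((4587/5000)/(2177/2500) − 1)/(2) = 233/8708 ≈ 2.6757%

step 1 [1y] zero: DF = P = 9591/10000 ≈ 0.959100
step 2 [2y] zero: DF = P = 4767/5000 ≈ 0.953400
step 3 [3y] swap r/1=826/28299: DF=(1 − 826/28299·(0.959100+0.953400))/(1+826/28299) = 4587/5000 ≈ 0.917400
step 4 [4y] zero: DF = P = 9061/10000 ≈ 0.906100
step 5 [5y] swap r/1=323/11517: DF=(1 − 323/11517·(0.959100+0.953400+0.917400+0.906100))/(1+323/11517) = 2177/2500 ≈ 0.870800
step 6 [6y] bond c/1=19/400: DF=(4420451/4000000 − 19/400·(0.959100+0.953400+0.917400+0.906100+0.870800))/(1+19/400) = 8461/10000 ≈ 0.846100
step 7 [7y] swap r/1=1592/62937: DF=(1 − 1592/62937·(0.959100+0.953400+0.917400+0.906100+0.870800+0.846100))/(1+1592/62937) = 1051/1250 ≈ 0.840800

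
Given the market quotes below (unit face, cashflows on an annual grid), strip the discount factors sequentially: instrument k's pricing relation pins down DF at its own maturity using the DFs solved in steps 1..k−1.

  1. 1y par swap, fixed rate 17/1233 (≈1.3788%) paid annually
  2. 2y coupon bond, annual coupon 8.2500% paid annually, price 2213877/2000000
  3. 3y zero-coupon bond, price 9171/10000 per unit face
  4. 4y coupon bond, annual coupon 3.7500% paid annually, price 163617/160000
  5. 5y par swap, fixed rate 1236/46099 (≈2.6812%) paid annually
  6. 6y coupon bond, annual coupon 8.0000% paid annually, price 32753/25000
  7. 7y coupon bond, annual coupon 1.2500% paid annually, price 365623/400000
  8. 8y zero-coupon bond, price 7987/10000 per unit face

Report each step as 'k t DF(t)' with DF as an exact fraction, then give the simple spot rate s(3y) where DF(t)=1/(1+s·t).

1 1 1233/1250
2 2 4737/5000
3 3 9171/10000
4 4 4413/5000
5 5 2191/2500
6 6 2179/2500
7 7 8351/10000
8 8 7987/10000
s(3y) = (1/(9171/10000) − 1)/(3) = 829/27513 ≈ 3.0131%

step 1 [1y] swap r/1=17/1233: DF=(1 − 17/1233·(0))/(1+17/1233) = 1233/1250 ≈ 0.986400
step 2 [2y] bond c/1=33/400: DF=(2213877/2000000 − 33/400·(0.986400))/(1+33/400) = 4737/5000 ≈ 0.947400
step 3 [3y] zero: DF = P = 9171/10000 ≈ 0.917100
step 4 [4y] bond c/1=3/80: DF=(163617/160000 − 3/80·(0.986400+0.947400+0.917100))/(1+3/80) = 4413/5000 ≈ 0.882600
step 5 [5y] swap r/1=1236/46099: DF=(1 − 1236/46099·(0.986400+0.947400+0.917100+0.882600))/(1+1236/46099) = 2191/2500 ≈ 0.876400
step 6 [6y] bond c/1=2/25: DF=(32753/25000 − 2/25·(0.986400+0.947400+0.917100+0.882600+0.876400))/(1+2/25) = 2179/2500 ≈ 0.871600
step 7 [7y] bond c/1=1/80: DF=(365623/400000 − 1/80·(0.986400+0.947400+0.917100+0.882600+0.876400+0.871600))/(1+1/80) = 8351/10000 ≈ 0.835100
step 8 [8y] zero: DF = P = 7987/10000 ≈ 0.798700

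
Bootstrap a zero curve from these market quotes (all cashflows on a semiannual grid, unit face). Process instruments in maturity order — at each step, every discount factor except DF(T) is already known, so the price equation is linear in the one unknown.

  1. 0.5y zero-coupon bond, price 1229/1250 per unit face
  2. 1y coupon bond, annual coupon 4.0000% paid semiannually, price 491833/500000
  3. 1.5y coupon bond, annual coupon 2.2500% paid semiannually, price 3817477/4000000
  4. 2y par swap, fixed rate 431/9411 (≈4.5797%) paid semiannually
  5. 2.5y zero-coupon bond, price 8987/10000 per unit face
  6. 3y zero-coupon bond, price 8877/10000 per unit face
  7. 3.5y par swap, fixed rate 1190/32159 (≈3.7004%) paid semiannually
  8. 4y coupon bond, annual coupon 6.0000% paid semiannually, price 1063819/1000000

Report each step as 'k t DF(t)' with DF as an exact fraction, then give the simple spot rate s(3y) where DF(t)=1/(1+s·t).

1 1/2 1229/1250
2 1 9451/10000
3 3/2 9223/10000
4 2 4569/5000
5 5/2 8987/10000
6 3 8877/10000
7 7/2 881/1000
8 4 1691/2000
s(3y) = (1/(8877/10000) − 1)/(3) = 1123/26631 ≈ 4.2169%

step 1 [0.5y] zero: DF = P = 1229/1250 ≈ 0.983200
step 2 [1y] bond c/2=1/50: DF=(491833/500000 − 1/50·(0.983200))/(1+1/50) = 9451/10000 ≈ 0.945100
step 3 [1.5y] bond c/2=9/800: DF=(3817477/4000000 − 9/800·(0.983200+0.945100))/(1+9/800) = 9223/10000 ≈ 0.922300
step 4 [2y] swap r/2=431/18822: DF=(1 − 431/18822·(0.983200+0.945100+0.922300))/(1+431/18822) = 4569/5000 ≈ 0.913800
step 5 [2.5y] zero: DF = P = 8987/10000 ≈ 0.898700
step 6 [3y] zero: DF = P = 8877/10000 ≈ 0.887700
step 7 [3.5y] swap r/2=595/32159: DF=(1 − 595/32159·(0.983200+0.945100+0.922300+0.913800+0.898700+0.887700))/(1+595/32159) = 881/1000 ≈ 0.881000
step 8 [4y] bond c/2=3/100: DF=(1063819/1000000 − 3/100·(0.983200+0.945100+0.922300+0.913800+0.898700+0.887700+0.881000))/(1+3/100) = 1691/2000 ≈ 0.845500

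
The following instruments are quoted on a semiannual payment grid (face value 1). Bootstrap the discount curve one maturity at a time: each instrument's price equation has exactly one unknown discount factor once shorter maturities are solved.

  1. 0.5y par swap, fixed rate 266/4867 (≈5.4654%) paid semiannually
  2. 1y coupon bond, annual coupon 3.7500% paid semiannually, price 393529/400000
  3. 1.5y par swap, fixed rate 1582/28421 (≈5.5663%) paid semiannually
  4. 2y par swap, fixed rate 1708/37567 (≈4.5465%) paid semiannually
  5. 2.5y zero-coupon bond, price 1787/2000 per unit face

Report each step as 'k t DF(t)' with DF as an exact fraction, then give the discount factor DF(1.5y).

1 1/2 4867/5000
2 1 4739/5000
3 3/2 9209/10000
4 2 4573/5000
5 5/2 1787/2000
DF(1.5y) = 9209/10000 ≈ 0.920900

step 1 [0.5y] swap r/2=133/4867: DF=(1 − 133/4867·(0))/(1+133/4867) = 4867/5000 ≈ 0.973400
step 2 [1y] bond c/2=3/160: DF=(393529/400000 − 3/160·(0.973400))/(1+3/160) = 4739/5000 ≈ 0.947800
step 3 [1.5y] swap r/2=791/28421: DF=(1 − 791/28421·(0.973400+0.947800))/(1+791/28421) = 9209/10000 ≈ 0.920900
step 4 [2y] swap r/2=854/37567: DF=(1 − 854/37567·(0.973400+0.947800+0.920900))/(1+854/37567) = 4573/5000 ≈ 0.914600
step 5 [2.5y] zero: DF = P = 1787/2000 ≈ 0.893500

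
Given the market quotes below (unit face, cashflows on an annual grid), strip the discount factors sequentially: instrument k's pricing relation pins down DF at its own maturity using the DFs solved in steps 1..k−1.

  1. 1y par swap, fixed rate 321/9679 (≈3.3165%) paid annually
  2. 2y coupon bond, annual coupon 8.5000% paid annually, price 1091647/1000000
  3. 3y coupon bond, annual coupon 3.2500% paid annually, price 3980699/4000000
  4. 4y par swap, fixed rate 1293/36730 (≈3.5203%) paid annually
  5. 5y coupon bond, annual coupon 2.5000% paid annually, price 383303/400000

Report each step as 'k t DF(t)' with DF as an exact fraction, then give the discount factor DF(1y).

step 1 [1y] swap r/1=321/9679: DF=(1 − 321/9679·(0))/(1+321/9679) = 9679/10000 ≈ 0.967900
step 2 [2y] bond c/1=17/200: DF=(1091647/1000000 − 17/200·(0.967900))/(1+17/200) = 9303/10000 ≈ 0.930300
step 3 [3y] bond c/1=13/400: DF=(3980699/4000000 − 13/400·(0.967900+0.930300))/(1+13/400) = 9041/10000 ≈ 0.904100
step 4 [4y] swap r/1=1293/36730: DF=(1 − 1293/36730·(0.967900+0.930300+0.904100))/(1+1293/36730) = 8707/10000 ≈ 0.870700
step 5 [5y] bond c/1=1/40: DF=(383303/400000 − 1/40·(0.967900+0.930300+0.904100+0.870700))/(1+1/40) = 8453/10000 ≈ 0.845300

1 1 9679/10000
2 2 9303/10000
3 3 9041/10000
4 4 8707/10000
5 5 8453/10000
DF(1y) = 9679/10000 ≈ 0.967900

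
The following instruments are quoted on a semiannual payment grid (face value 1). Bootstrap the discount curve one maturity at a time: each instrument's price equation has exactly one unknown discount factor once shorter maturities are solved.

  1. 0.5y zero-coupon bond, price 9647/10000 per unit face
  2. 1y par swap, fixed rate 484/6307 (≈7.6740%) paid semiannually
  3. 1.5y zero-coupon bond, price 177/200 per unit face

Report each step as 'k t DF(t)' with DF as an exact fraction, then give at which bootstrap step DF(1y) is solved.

step 1 [0.5y] zero: DF = P = 9647/10000 ≈ 0.964700
step 2 [1y] swap r/2=242/6307: DF=(1 − 242/6307·(0.964700))/(1+242/6307) = 4637/5000 ≈ 0.927400
step 3 [1.5y] zero: DF = P = 177/200 ≈ 0.885000

1 1/2 9647/10000
2 1 4637/5000
3 3/2 177/200
DF(1y) is solved at step 2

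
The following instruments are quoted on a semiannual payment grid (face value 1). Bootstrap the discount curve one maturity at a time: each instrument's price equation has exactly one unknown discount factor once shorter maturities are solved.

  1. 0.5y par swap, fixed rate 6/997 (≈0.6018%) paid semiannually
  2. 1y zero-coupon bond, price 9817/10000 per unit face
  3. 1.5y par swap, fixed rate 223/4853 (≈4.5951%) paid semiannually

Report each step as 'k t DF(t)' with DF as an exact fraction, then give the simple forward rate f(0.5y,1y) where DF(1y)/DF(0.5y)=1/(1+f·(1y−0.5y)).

1 1/2 997/1000
2 1 9817/10000
3 3/2 9331/10000
f(0.5y,1y) = ((997/1000)/(9817/10000) − 1)/(1/2) = 306/9817 ≈ 3.1170%

step 1 [0.5y] swap r/2=3/997: DF=(1 − 3/997·(0))/(1+3/997) = 997/1000 ≈ 0.997000
step 2 [1y] zero: DF = P = 9817/10000 ≈ 0.981700
step 3 [1.5y] swap r/2=223/9706: DF=(1 − 223/9706·(0.997000+0.981700))/(1+223/9706) = 9331/10000 ≈ 0.933100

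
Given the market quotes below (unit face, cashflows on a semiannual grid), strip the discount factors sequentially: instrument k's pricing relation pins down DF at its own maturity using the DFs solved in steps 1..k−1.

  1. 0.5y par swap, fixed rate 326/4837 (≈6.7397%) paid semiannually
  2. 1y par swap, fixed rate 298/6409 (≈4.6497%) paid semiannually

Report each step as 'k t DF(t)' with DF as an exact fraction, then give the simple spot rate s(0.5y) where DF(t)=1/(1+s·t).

1 1/2 4837/5000
2 1 9553/10000
s(0.5y) = (1/(4837/5000) − 1)/(1/2) = 326/4837 ≈ 6.7397%

step 1 [0.5y] swap r/2=163/4837: DF=(1 − 163/4837·(0))/(1+163/4837) = 4837/5000 ≈ 0.967400
step 2 [1y] swap r/2=149/6409: DF=(1 − 149/6409·(0.967400))/(1+149/6409) = 9553/10000 ≈ 0.955300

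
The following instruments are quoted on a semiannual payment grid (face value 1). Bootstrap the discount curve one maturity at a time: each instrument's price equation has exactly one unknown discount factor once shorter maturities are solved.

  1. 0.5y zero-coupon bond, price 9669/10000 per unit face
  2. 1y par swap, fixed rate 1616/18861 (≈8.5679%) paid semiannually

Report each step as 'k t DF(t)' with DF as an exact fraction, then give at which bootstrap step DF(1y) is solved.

1 1/2 9669/10000
2 1 1149/1250
DF(1y) is solved at step 2

step 1 [0.5y] zero: DF = P = 9669/10000 ≈ 0.966900
step 2 [1y] swap r/2=808/18861: DF=(1 − 808/18861·(0.966900))/(1+808/18861) = 1149/1250 ≈ 0.919200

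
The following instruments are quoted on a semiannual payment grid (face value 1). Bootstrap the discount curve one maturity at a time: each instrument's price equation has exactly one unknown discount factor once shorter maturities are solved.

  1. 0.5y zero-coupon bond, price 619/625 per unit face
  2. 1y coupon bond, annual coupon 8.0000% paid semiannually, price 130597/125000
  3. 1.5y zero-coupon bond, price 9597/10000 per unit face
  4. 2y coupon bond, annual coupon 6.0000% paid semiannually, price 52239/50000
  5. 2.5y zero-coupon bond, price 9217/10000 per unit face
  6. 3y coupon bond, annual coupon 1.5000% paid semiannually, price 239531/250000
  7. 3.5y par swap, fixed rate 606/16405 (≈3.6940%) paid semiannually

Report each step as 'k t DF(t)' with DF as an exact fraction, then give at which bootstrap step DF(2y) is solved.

1 1/2 619/625
2 1 1933/2000
3 3/2 9597/10000
4 2 4647/5000
5 5/2 9217/10000
6 3 1831/2000
7 7/2 2197/2500
DF(2y) is solved at step 4

step 1 [0.5y] zero: DF = P = 619/625 ≈ 0.990400
step 2 [1y] bond c/2=1/25: DF=(130597/125000 − 1/25·(0.990400))/(1+1/25) = 1933/2000 ≈ 0.966500
step 3 [1.5y] zero: DF = P = 9597/10000 ≈ 0.959700
step 4 [2y] bond c/2=3/100: DF=(52239/50000 − 3/100·(0.990400+0.966500+0.959700))/(1+3/100) = 4647/5000 ≈ 0.929400
step 5 [2.5y] zero: DF = P = 9217/10000 ≈ 0.921700
step 6 [3y] bond c/2=3/400: DF=(239531/250000 − 3/400·(0.990400+0.966500+0.959700+0.929400+0.921700))/(1+3/400) = 1831/2000 ≈ 0.915500
step 7 [3.5y] swap r/2=303/16405: DF=(1 − 303/16405·(0.990400+0.966500+0.959700+0.929400+0.921700+0.915500))/(1+303/16405) = 2197/2500 ≈ 0.878800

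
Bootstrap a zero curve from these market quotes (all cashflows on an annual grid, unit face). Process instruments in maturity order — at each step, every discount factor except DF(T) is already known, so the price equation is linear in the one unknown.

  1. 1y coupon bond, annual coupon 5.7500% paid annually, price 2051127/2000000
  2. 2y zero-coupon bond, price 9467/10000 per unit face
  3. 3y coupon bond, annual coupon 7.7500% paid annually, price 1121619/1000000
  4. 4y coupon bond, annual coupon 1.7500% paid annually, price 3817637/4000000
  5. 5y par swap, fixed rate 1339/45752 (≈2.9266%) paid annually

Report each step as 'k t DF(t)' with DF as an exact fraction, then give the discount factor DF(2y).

1 1 4849/5000
2 2 9467/10000
3 3 9031/10000
4 4 1779/2000
5 5 8661/10000
DF(2y) = 9467/10000 ≈ 0.946700

step 1 [1y] bond c/1=23/400: DF=(2051127/2000000 − 23/400·(0))/(1+23/400) = 4849/5000 ≈ 0.969800
step 2 [2y] zero: DF = P = 9467/10000 ≈ 0.946700
step 3 [3y] bond c/1=31/400: DF=(1121619/1000000 − 31/400·(0.969800+0.946700))/(1+31/400) = 9031/10000 ≈ 0.903100
step 4 [4y] bond c/1=7/400: DF=(3817637/4000000 − 7/400·(0.969800+0.946700+0.903100))/(1+7/400) = 1779/2000 ≈ 0.889500
step 5 [5y] swap r/1=1339/45752: DF=(1 − 1339/45752·(0.969800+0.946700+0.903100+0.889500))/(1+1339/45752) = 8661/10000 ≈ 0.866100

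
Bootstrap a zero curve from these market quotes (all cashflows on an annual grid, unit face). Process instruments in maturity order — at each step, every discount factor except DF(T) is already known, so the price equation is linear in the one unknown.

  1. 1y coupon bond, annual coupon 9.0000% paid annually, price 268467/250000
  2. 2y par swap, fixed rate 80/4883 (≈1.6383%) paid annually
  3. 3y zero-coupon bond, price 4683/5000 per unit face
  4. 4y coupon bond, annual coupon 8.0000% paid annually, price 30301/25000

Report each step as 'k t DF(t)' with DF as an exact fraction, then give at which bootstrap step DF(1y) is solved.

1 1 2463/2500
2 2 121/125
3 3 4683/5000
4 4 4541/5000
DF(1y) is solved at step 1

step 1 [1y] bond c/1=9/100: DF=(268467/250000 − 9/100·(0))/(1+9/100) = 2463/2500 ≈ 0.985200
step 2 [2y] swap r/1=80/4883: DF=(1 − 80/4883·(0.985200))/(1+80/4883) = 121/125 ≈ 0.968000
step 3 [3y] zero: DF = P = 4683/5000 ≈ 0.936600
step 4 [4y] bond c/1=2/25: DF=(30301/25000 − 2/25·(0.985200+0.968000+0.936600))/(1+2/25) = 4541/5000 ≈ 0.908200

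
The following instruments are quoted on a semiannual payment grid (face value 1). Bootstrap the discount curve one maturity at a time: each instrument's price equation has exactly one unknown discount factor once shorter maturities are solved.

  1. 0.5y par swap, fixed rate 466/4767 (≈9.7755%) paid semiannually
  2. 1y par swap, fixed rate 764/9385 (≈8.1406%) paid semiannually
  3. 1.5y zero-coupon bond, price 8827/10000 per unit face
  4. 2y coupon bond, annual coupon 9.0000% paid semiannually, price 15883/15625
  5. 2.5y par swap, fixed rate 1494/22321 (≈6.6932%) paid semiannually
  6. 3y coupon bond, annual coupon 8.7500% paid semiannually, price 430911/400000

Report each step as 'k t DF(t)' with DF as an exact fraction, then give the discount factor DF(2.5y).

step 1 [0.5y] swap r/2=233/4767: DF=(1 − 233/4767·(0))/(1+233/4767) = 4767/5000 ≈ 0.953400
step 2 [1y] swap r/2=382/9385: DF=(1 − 382/9385·(0.953400))/(1+382/9385) = 2309/2500 ≈ 0.923600
step 3 [1.5y] zero: DF = P = 8827/10000 ≈ 0.882700
step 4 [2y] bond c/2=9/200: DF=(15883/15625 − 9/200·(0.953400+0.923600+0.882700))/(1+9/200) = 8539/10000 ≈ 0.853900
step 5 [2.5y] swap r/2=747/22321: DF=(1 − 747/22321·(0.953400+0.923600+0.882700+0.853900))/(1+747/22321) = 4253/5000 ≈ 0.850600
step 6 [3y] bond c/2=7/160: DF=(430911/400000 − 7/160·(0.953400+0.923600+0.882700+0.853900+0.850600))/(1+7/160) = 169/200 ≈ 0.845000

1 1/2 4767/5000
2 1 2309/2500
3 3/2 8827/10000
4 2 8539/10000
5 5/2 4253/5000
6 3 169/200
DF(2.5y) = 4253/5000 ≈ 0.850600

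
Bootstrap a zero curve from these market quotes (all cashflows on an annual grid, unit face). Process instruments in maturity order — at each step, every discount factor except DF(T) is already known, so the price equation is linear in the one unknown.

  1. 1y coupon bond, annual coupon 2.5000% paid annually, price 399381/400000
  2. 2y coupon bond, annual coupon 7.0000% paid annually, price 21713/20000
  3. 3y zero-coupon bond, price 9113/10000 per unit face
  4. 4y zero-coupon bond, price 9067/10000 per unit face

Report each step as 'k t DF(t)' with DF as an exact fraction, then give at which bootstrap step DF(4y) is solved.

1 1 9741/10000
2 2 9509/10000
3 3 9113/10000
4 4 9067/10000
DF(4y) is solved at step 4

step 1 [1y] bond c/1=1/40: DF=(399381/400000 − 1/40·(0))/(1+1/40) = 9741/10000 ≈ 0.974100
step 2 [2y] bond c/1=7/100: DF=(21713/20000 − 7/100·(0.974100))/(1+7/100) = 9509/10000 ≈ 0.950900
step 3 [3y] zero: DF = P = 9113/10000 ≈ 0.911300
step 4 [4y] zero: DF = P = 9067/10000 ≈ 0.906700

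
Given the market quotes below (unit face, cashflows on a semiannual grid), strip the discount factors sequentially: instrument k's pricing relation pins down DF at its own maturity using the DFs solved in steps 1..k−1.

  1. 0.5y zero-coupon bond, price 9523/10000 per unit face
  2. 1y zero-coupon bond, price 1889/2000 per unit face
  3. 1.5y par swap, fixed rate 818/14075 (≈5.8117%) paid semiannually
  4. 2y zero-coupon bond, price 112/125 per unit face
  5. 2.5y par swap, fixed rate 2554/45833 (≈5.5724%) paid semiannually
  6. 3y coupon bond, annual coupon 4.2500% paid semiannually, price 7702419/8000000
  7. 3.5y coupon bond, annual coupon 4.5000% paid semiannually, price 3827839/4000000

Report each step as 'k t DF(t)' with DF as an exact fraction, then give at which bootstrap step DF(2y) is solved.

1 1/2 9523/10000
2 1 1889/2000
3 3/2 4591/5000
4 2 112/125
5 5/2 8723/10000
6 3 4237/5000
7 7/2 2041/2500
DF(2y) is solved at step 4

step 1 [0.5y] zero: DF = P = 9523/10000 ≈ 0.952300
step 2 [1y] zero: DF = P = 1889/2000 ≈ 0.944500
step 3 [1.5y] swap r/2=409/14075: DF=(1 − 409/14075·(0.952300+0.944500))/(1+409/14075) = 4591/5000 ≈ 0.918200
step 4 [2y] zero: DF = P = 112/125 ≈ 0.896000
step 5 [2.5y] swap r/2=1277/45833: DF=(1 − 1277/45833·(0.952300+0.944500+0.918200+0.896000))/(1+1277/45833) = 8723/10000 ≈ 0.872300
step 6 [3y] bond c/2=17/800: DF=(7702419/8000000 − 17/800·(0.952300+0.944500+0.918200+0.896000+0.872300))/(1+17/800) = 4237/5000 ≈ 0.847400
step 7 [3.5y] bond c/2=9/400: DF=(3827839/4000000 − 9/400·(0.952300+0.944500+0.918200+0.896000+0.872300+0.847400))/(1+9/400) = 2041/2500 ≈ 0.816400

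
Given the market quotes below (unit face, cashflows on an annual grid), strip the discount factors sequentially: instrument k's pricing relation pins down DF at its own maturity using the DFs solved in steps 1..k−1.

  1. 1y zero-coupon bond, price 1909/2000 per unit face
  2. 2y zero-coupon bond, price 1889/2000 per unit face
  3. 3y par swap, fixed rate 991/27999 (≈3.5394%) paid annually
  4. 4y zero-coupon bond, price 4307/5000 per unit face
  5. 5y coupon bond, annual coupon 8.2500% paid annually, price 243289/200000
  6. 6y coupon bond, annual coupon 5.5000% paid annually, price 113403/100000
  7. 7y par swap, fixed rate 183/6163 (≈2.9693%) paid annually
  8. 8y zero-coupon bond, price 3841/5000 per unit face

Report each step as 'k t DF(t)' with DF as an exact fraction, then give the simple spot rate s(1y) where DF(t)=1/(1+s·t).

step 1 [1y] zero: DF = P = 1909/2000 ≈ 0.954500
step 2 [2y] zero: DF = P = 1889/2000 ≈ 0.944500
step 3 [3y] swap r/1=991/27999: DF=(1 − 991/27999·(0.954500+0.944500))/(1+991/27999) = 9009/10000 ≈ 0.900900
step 4 [4y] zero: DF = P = 4307/5000 ≈ 0.861400
step 5 [5y] bond c/1=33/400: DF=(243289/200000 − 33/400·(0.954500+0.944500+0.900900+0.861400))/(1+33/400) = 8447/10000 ≈ 0.844700
step 6 [6y] bond c/1=11/200: DF=(113403/100000 − 11/200·(0.954500+0.944500+0.900900+0.861400+0.844700))/(1+11/200) = 21/25 ≈ 0.840000
step 7 [7y] swap r/1=183/6163: DF=(1 − 183/6163·(0.954500+0.944500+0.900900+0.861400+0.844700+0.840000))/(1+183/6163) = 817/1000 ≈ 0.817000
step 8 [8y] zero: DF = P = 3841/5000 ≈ 0.768200

1 1 1909/2000
2 2 1889/2000
3 3 9009/10000
4 4 4307/5000
5 5 8447/10000
6 6 21/25
7 7 817/1000
8 8 3841/5000
s(1y) = (1/(1909/2000) − 1)/(1) = 91/1909 ≈ 4.7669%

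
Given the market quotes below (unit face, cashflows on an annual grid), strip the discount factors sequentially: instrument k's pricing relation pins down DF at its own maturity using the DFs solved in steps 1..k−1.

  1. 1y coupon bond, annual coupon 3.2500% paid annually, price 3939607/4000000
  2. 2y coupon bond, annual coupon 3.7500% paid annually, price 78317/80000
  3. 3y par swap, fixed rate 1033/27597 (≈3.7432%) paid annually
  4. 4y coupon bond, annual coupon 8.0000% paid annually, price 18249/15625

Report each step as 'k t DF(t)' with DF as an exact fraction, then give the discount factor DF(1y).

step 1 [1y] bond c/1=13/400: DF=(3939607/4000000 − 13/400·(0))/(1+13/400) = 9539/10000 ≈ 0.953900
step 2 [2y] bond c/1=3/80: DF=(78317/80000 − 3/80·(0.953900))/(1+3/80) = 9091/10000 ≈ 0.909100
step 3 [3y] swap r/1=1033/27597: DF=(1 − 1033/27597·(0.953900+0.909100))/(1+1033/27597) = 8967/10000 ≈ 0.896700
step 4 [4y] bond c/1=2/25: DF=(18249/15625 − 2/25·(0.953900+0.909100+0.896700))/(1+2/25) = 877/1000 ≈ 0.877000

1 1 9539/10000
2 2 9091/10000
3 3 8967/10000
4 4 877/1000
DF(1y) = 9539/10000 ≈ 0.953900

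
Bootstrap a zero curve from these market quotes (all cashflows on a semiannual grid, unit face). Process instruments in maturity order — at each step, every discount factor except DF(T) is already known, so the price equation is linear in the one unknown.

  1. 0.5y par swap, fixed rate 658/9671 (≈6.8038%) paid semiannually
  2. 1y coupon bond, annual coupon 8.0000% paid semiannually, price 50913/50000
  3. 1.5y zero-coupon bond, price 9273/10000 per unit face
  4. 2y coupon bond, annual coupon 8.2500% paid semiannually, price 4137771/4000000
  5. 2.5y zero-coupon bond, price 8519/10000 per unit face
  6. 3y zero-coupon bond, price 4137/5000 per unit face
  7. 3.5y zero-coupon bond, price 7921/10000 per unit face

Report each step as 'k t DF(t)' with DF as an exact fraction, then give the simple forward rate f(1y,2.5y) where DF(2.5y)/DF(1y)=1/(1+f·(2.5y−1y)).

step 1 [0.5y] swap r/2=329/9671: DF=(1 − 329/9671·(0))/(1+329/9671) = 9671/10000 ≈ 0.967100
step 2 [1y] bond c/2=1/25: DF=(50913/50000 − 1/25·(0.967100))/(1+1/25) = 9419/10000 ≈ 0.941900
step 3 [1.5y] zero: DF = P = 9273/10000 ≈ 0.927300
step 4 [2y] bond c/2=33/800: DF=(4137771/4000000 − 33/800·(0.967100+0.941900+0.927300))/(1+33/800) = 8811/10000 ≈ 0.881100
step 5 [2.5y] zero: DF = P = 8519/10000 ≈ 0.851900
step 6 [3y] zero: DF = P = 4137/5000 ≈ 0.827400
step 7 [3.5y] zero: DF = P = 7921/10000 ≈ 0.792100

1 1/2 9671/10000
2 1 9419/10000
3 3/2 9273/10000
4 2 8811/10000
5 5/2 8519/10000
6 3 4137/5000
7 7/2 7921/10000
f(1y,2.5y) = ((9419/10000)/(8519/10000) − 1)/(3/2) = 600/8519 ≈ 7.0431%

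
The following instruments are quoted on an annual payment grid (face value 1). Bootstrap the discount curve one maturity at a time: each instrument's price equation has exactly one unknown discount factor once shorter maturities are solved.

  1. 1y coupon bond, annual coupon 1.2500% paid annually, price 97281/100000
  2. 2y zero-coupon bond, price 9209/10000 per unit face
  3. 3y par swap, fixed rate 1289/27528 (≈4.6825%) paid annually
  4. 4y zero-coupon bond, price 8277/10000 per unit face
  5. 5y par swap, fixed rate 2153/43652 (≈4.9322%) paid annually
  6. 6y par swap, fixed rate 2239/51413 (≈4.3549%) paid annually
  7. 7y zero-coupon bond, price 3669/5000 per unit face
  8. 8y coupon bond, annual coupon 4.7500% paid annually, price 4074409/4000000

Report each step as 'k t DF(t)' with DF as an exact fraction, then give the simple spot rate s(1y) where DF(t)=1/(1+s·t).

step 1 [1y] bond c/1=1/80: DF=(97281/100000 − 1/80·(0))/(1+1/80) = 1201/1250 ≈ 0.960800
step 2 [2y] zero: DF = P = 9209/10000 ≈ 0.920900
step 3 [3y] swap r/1=1289/27528: DF=(1 − 1289/27528·(0.960800+0.920900))/(1+1289/27528) = 8711/10000 ≈ 0.871100
step 4 [4y] zero: DF = P = 8277/10000 ≈ 0.827700
step 5 [5y] swap r/1=2153/43652: DF=(1 − 2153/43652·(0.960800+0.920900+0.871100+0.827700))/(1+2153/43652) = 7847/10000 ≈ 0.784700
step 6 [6y] swap r/1=2239/51413: DF=(1 − 2239/51413·(0.960800+0.920900+0.871100+0.827700+0.784700))/(1+2239/51413) = 7761/10000 ≈ 0.776100
step 7 [7y] zero: DF = P = 3669/5000 ≈ 0.733800
step 8 [8y] bond c/1=19/400: DF=(4074409/4000000 − 19/400·(0.960800+0.920900+0.871100+0.827700+0.784700+0.776100+0.733800))/(1+19/400) = 353/500 ≈ 0.706000

1 1 1201/1250
2 2 9209/10000
3 3 8711/10000
4 4 8277/10000
5 5 7847/10000
6 6 7761/10000
7 7 3669/5000
8 8 353/500
s(1y) = (1/(1201/1250) − 1)/(1) = 49/1201 ≈ 4.0799%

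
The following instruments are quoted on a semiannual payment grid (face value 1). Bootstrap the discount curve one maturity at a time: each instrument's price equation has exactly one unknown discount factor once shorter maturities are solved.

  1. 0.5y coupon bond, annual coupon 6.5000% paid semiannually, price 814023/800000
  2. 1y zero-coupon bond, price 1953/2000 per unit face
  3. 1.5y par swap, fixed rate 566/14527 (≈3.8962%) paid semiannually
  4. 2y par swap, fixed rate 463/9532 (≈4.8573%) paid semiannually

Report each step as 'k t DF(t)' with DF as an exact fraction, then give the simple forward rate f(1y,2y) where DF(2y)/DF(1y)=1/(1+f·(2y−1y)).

1 1/2 1971/2000
2 1 1953/2000
3 3/2 4717/5000
4 2 4537/5000
f(1y,2y) = ((1953/2000)/(4537/5000) − 1)/(1) = 691/9074 ≈ 7.6152%

step 1 [0.5y] bond c/2=13/400: DF=(814023/800000 − 13/400·(0))/(1+13/400) = 1971/2000 ≈ 0.985500
step 2 [1y] zero: DF = P = 1953/2000 ≈ 0.976500
step 3 [1.5y] swap r/2=283/14527: DF=(1 − 283/14527·(0.985500+0.976500))/(1+283/14527) = 4717/5000 ≈ 0.943400
step 4 [2y] swap r/2=463/19064: DF=(1 − 463/19064·(0.985500+0.976500+0.943400))/(1+463/19064) = 4537/5000 ≈ 0.907400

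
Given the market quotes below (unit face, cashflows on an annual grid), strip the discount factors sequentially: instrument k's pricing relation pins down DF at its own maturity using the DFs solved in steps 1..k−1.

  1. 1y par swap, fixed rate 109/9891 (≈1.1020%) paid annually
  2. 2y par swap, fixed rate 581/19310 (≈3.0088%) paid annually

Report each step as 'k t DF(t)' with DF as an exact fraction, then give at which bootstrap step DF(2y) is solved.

step 1 [1y] swap r/1=109/9891: DF=(1 − 109/9891·(0))/(1+109/9891) = 9891/10000 ≈ 0.989100
step 2 [2y] swap r/1=581/19310: DF=(1 − 581/19310·(0.989100))/(1+581/19310) = 9419/10000 ≈ 0.941900

1 1 9891/10000
2 2 9419/10000
DF(2y) is solved at step 2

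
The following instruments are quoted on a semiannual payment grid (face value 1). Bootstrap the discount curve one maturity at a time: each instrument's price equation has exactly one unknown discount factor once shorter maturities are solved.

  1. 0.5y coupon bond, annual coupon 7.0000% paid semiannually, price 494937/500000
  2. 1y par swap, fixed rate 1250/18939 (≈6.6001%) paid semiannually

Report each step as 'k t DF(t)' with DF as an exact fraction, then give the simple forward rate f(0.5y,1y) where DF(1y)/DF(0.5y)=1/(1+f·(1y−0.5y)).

step 1 [0.5y] bond c/2=7/200: DF=(494937/500000 − 7/200·(0))/(1+7/200) = 2391/2500 ≈ 0.956400
step 2 [1y] swap r/2=625/18939: DF=(1 − 625/18939·(0.956400))/(1+625/18939) = 15/16 ≈ 0.937500

1 1/2 2391/2500
2 1 15/16
f(0.5y,1y) = ((2391/2500)/(15/16) − 1)/(1/2) = 126/3125 ≈ 4.0320%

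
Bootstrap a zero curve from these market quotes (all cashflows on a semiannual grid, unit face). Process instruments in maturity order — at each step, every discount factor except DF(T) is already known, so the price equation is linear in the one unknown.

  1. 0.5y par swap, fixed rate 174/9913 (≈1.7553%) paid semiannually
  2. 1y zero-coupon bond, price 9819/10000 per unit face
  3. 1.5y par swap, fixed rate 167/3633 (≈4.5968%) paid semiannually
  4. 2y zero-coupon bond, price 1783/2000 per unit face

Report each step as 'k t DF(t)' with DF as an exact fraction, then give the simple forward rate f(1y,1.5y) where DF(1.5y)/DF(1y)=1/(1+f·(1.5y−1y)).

1 1/2 9913/10000
2 1 9819/10000
3 3/2 2333/2500
4 2 1783/2000
f(1y,1.5y) = ((9819/10000)/(2333/2500) − 1)/(1/2) = 487/4666 ≈ 10.4372%

step 1 [0.5y] swap r/2=87/9913: DF=(1 − 87/9913·(0))/(1+87/9913) = 9913/10000 ≈ 0.991300
step 2 [1y] zero: DF = P = 9819/10000 ≈ 0.981900
step 3 [1.5y] swap r/2=167/7266: DF=(1 − 167/7266·(0.991300+0.981900))/(1+167/7266) = 2333/2500 ≈ 0.933200
step 4 [2y] zero: DF = P = 1783/2000 ≈ 0.891500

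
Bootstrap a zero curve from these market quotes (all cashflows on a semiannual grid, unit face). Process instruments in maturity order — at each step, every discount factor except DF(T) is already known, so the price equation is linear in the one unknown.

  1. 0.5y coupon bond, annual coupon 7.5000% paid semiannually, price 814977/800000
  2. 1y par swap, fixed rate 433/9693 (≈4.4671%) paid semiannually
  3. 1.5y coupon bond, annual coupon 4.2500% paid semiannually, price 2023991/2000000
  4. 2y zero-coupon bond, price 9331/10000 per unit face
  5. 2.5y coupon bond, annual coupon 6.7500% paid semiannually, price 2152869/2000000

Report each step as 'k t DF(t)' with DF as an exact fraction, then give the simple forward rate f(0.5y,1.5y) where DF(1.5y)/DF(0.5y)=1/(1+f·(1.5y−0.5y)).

1 1/2 9819/10000
2 1 9567/10000
3 3/2 4753/5000
4 2 9331/10000
5 5/2 1833/2000
f(0.5y,1.5y) = ((9819/10000)/(4753/5000) − 1)/(1) = 313/9506 ≈ 3.2927%

step 1 [0.5y] bond c/2=3/80: DF=(814977/800000 − 3/80·(0))/(1+3/80) = 9819/10000 ≈ 0.981900
step 2 [1y] swap r/2=433/19386: DF=(1 − 433/19386·(0.981900))/(1+433/19386) = 9567/10000 ≈ 0.956700
step 3 [1.5y] bond c/2=17/800: DF=(2023991/2000000 − 17/800·(0.981900+0.956700))/(1+17/800) = 4753/5000 ≈ 0.950600
step 4 [2y] zero: DF = P = 9331/10000 ≈ 0.933100
step 5 [2.5y] bond c/2=27/800: DF=(2152869/2000000 − 27/800·(0.981900+0.956700+0.950600+0.933100))/(1+27/800) = 1833/2000 ≈ 0.916500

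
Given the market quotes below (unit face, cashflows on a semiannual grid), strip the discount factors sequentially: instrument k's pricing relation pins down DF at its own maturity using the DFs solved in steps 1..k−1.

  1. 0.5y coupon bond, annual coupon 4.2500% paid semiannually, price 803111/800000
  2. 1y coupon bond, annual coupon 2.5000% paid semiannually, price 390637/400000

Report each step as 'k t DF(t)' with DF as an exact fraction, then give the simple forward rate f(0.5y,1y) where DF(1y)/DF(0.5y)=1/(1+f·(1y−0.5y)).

1 1/2 983/1000
2 1 2381/2500
f(0.5y,1y) = ((983/1000)/(2381/2500) − 1)/(1/2) = 153/2381 ≈ 6.4259%

step 1 [0.5y] bond c/2=17/800: DF=(803111/800000 − 17/800·(0))/(1+17/800) = 983/1000 ≈ 0.983000
step 2 [1y] bond c/2=1/80: DF=(390637/400000 − 1/80·(0.983000))/(1+1/80) = 2381/2500 ≈ 0.952400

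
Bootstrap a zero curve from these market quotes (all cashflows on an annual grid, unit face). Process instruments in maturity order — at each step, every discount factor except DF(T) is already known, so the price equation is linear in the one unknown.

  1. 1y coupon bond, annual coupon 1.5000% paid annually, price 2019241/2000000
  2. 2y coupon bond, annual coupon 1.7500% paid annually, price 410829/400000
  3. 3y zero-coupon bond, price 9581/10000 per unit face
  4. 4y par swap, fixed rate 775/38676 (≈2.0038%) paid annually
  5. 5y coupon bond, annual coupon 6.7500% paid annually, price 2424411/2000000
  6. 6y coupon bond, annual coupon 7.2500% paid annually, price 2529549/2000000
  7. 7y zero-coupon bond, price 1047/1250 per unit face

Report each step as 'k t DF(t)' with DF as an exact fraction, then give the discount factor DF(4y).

1 1 9947/10000
2 2 9923/10000
3 3 9581/10000
4 4 369/400
5 5 891/1000
6 6 536/625
7 7 1047/1250
DF(4y) = 369/400 ≈ 0.922500

step 1 [1y] bond c/1=3/200: DF=(2019241/2000000 − 3/200·(0))/(1+3/200) = 9947/10000 ≈ 0.994700
step 2 [2y] bond c/1=7/400: DF=(410829/400000 − 7/400·(0.994700))/(1+7/400) = 9923/10000 ≈ 0.992300
step 3 [3y] zero: DF = P = 9581/10000 ≈ 0.958100
step 4 [4y] swap r/1=775/38676: DF=(1 − 775/38676·(0.994700+0.992300+0.958100))/(1+775/38676) = 369/400 ≈ 0.922500
step 5 [5y] bond c/1=27/400: DF=(2424411/2000000 − 27/400·(0.994700+0.992300+0.958100+0.922500))/(1+27/400) = 891/1000 ≈ 0.891000
step 6 [6y] bond c/1=29/400: DF=(2529549/2000000 − 29/400·(0.994700+0.992300+0.958100+0.922500+0.891000))/(1+29/400) = 536/625 ≈ 0.857600
step 7 [7y] zero: DF = P = 1047/1250 ≈ 0.837600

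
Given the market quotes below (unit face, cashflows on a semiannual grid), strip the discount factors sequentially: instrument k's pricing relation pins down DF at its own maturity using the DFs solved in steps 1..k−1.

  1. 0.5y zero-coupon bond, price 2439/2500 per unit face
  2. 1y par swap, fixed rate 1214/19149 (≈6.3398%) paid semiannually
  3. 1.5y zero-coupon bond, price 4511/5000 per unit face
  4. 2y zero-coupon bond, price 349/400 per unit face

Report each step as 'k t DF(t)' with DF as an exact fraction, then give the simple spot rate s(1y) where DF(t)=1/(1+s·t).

1 1/2 2439/2500
2 1 9393/10000
3 3/2 4511/5000
4 2 349/400
s(1y) = (1/(9393/10000) − 1)/(1) = 607/9393 ≈ 6.4623%

step 1 [0.5y] zero: DF = P = 2439/2500 ≈ 0.975600
step 2 [1y] swap r/2=607/19149: DF=(1 − 607/19149·(0.975600))/(1+607/19149) = 9393/10000 ≈ 0.939300
step 3 [1.5y] zero: DF = P = 4511/5000 ≈ 0.902200
step 4 [2y] zero: DF = P = 349/400 ≈ 0.872500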